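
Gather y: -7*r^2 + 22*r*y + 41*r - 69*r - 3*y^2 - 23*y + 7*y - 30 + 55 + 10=-7*r^2 - 28*r - 3*y^2 + y*(22*r - 16) + 35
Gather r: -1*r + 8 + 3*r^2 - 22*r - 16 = 3*r^2 - 23*r - 8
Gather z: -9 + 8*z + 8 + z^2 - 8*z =z^2 - 1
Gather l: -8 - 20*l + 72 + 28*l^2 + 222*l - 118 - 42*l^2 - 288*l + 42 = -14*l^2 - 86*l - 12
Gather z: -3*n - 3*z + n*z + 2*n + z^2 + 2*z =-n + z^2 + z*(n - 1)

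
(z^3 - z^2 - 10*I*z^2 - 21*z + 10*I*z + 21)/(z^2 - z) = z - 10*I - 21/z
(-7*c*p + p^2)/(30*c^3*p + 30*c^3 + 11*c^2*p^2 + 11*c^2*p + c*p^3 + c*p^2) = p*(-7*c + p)/(c*(30*c^2*p + 30*c^2 + 11*c*p^2 + 11*c*p + p^3 + p^2))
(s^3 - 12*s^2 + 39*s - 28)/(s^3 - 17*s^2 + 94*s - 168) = (s - 1)/(s - 6)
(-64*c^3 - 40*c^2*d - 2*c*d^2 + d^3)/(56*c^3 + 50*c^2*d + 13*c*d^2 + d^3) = (-8*c + d)/(7*c + d)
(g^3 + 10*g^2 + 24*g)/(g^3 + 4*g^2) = (g + 6)/g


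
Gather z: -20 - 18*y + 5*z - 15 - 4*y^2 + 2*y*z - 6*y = -4*y^2 - 24*y + z*(2*y + 5) - 35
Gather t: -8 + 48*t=48*t - 8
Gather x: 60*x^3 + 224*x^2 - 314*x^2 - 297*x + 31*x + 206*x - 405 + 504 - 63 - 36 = 60*x^3 - 90*x^2 - 60*x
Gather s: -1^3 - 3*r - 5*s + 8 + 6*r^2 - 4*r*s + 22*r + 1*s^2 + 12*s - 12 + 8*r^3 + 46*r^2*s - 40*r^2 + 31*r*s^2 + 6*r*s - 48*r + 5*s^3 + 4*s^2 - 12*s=8*r^3 - 34*r^2 - 29*r + 5*s^3 + s^2*(31*r + 5) + s*(46*r^2 + 2*r - 5) - 5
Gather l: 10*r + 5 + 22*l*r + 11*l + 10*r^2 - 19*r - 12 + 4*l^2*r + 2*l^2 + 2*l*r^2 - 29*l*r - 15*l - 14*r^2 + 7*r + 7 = l^2*(4*r + 2) + l*(2*r^2 - 7*r - 4) - 4*r^2 - 2*r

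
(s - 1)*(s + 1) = s^2 - 1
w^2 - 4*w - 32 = (w - 8)*(w + 4)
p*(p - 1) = p^2 - p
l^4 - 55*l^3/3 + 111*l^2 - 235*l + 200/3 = (l - 8)*(l - 5)^2*(l - 1/3)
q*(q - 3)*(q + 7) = q^3 + 4*q^2 - 21*q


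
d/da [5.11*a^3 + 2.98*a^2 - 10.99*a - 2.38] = 15.33*a^2 + 5.96*a - 10.99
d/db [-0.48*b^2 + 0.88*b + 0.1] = 0.88 - 0.96*b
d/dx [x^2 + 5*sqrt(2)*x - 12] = 2*x + 5*sqrt(2)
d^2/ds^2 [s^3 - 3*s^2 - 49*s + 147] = 6*s - 6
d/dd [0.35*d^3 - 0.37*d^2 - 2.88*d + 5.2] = 1.05*d^2 - 0.74*d - 2.88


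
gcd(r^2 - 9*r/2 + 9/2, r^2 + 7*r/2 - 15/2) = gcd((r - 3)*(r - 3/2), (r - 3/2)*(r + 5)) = r - 3/2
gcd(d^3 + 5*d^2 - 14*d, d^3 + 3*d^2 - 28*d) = d^2 + 7*d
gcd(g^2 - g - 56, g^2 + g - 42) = g + 7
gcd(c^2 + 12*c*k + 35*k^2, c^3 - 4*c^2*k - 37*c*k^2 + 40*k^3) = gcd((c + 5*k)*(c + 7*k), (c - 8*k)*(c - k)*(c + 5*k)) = c + 5*k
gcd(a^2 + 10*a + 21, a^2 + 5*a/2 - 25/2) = 1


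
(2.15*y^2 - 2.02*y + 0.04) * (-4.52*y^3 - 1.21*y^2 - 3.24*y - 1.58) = -9.718*y^5 + 6.5289*y^4 - 4.7026*y^3 + 3.0994*y^2 + 3.062*y - 0.0632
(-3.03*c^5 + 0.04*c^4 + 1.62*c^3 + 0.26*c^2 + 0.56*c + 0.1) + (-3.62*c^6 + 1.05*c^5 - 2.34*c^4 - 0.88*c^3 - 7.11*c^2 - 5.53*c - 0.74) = -3.62*c^6 - 1.98*c^5 - 2.3*c^4 + 0.74*c^3 - 6.85*c^2 - 4.97*c - 0.64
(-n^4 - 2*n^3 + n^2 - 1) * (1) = -n^4 - 2*n^3 + n^2 - 1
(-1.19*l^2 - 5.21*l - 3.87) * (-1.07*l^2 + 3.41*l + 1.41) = 1.2733*l^4 + 1.5168*l^3 - 15.3031*l^2 - 20.5428*l - 5.4567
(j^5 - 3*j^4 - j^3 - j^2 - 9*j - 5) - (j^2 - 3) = j^5 - 3*j^4 - j^3 - 2*j^2 - 9*j - 2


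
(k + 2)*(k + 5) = k^2 + 7*k + 10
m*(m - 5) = m^2 - 5*m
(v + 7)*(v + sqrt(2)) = v^2 + sqrt(2)*v + 7*v + 7*sqrt(2)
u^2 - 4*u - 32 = (u - 8)*(u + 4)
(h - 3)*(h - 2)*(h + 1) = h^3 - 4*h^2 + h + 6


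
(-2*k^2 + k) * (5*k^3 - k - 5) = -10*k^5 + 5*k^4 + 2*k^3 + 9*k^2 - 5*k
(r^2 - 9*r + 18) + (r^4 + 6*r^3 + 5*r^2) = r^4 + 6*r^3 + 6*r^2 - 9*r + 18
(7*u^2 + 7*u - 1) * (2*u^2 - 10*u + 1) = 14*u^4 - 56*u^3 - 65*u^2 + 17*u - 1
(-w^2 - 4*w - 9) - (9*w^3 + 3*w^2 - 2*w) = -9*w^3 - 4*w^2 - 2*w - 9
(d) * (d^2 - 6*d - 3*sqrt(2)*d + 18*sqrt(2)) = d^3 - 6*d^2 - 3*sqrt(2)*d^2 + 18*sqrt(2)*d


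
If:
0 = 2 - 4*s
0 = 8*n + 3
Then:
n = -3/8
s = 1/2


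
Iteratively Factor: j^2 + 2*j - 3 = (j + 3)*(j - 1)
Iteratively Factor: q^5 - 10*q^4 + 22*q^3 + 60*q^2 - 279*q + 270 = (q - 3)*(q^4 - 7*q^3 + q^2 + 63*q - 90) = (q - 5)*(q - 3)*(q^3 - 2*q^2 - 9*q + 18) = (q - 5)*(q - 3)*(q - 2)*(q^2 - 9) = (q - 5)*(q - 3)*(q - 2)*(q + 3)*(q - 3)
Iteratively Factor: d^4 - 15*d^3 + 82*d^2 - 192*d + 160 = (d - 4)*(d^3 - 11*d^2 + 38*d - 40) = (d - 4)*(d - 2)*(d^2 - 9*d + 20) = (d - 5)*(d - 4)*(d - 2)*(d - 4)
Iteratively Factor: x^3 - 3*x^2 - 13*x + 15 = (x - 5)*(x^2 + 2*x - 3) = (x - 5)*(x + 3)*(x - 1)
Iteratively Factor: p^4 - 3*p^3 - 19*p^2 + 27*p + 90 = (p - 5)*(p^3 + 2*p^2 - 9*p - 18) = (p - 5)*(p + 3)*(p^2 - p - 6) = (p - 5)*(p - 3)*(p + 3)*(p + 2)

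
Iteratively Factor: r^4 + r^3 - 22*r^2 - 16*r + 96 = (r - 2)*(r^3 + 3*r^2 - 16*r - 48) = (r - 2)*(r + 3)*(r^2 - 16) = (r - 2)*(r + 3)*(r + 4)*(r - 4)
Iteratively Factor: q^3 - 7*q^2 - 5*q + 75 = (q - 5)*(q^2 - 2*q - 15) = (q - 5)^2*(q + 3)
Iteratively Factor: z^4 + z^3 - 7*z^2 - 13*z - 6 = (z + 1)*(z^3 - 7*z - 6) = (z + 1)^2*(z^2 - z - 6) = (z + 1)^2*(z + 2)*(z - 3)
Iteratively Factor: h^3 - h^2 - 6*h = (h - 3)*(h^2 + 2*h) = h*(h - 3)*(h + 2)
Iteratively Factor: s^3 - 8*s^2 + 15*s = (s - 3)*(s^2 - 5*s) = (s - 5)*(s - 3)*(s)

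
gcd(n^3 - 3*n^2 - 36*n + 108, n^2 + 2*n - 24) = n + 6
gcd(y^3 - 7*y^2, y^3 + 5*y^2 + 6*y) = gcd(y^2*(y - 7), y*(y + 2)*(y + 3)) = y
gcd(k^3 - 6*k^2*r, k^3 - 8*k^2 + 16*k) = k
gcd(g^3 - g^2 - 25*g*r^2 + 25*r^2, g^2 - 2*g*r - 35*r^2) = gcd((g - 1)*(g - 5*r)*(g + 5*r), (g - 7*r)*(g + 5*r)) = g + 5*r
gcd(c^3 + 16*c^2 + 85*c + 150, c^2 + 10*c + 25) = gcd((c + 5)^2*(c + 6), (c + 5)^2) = c^2 + 10*c + 25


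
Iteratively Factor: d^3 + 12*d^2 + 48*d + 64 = (d + 4)*(d^2 + 8*d + 16) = (d + 4)^2*(d + 4)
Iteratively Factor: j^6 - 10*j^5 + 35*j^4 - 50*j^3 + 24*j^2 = (j - 1)*(j^5 - 9*j^4 + 26*j^3 - 24*j^2) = (j - 3)*(j - 1)*(j^4 - 6*j^3 + 8*j^2) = (j - 3)*(j - 2)*(j - 1)*(j^3 - 4*j^2) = (j - 4)*(j - 3)*(j - 2)*(j - 1)*(j^2) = j*(j - 4)*(j - 3)*(j - 2)*(j - 1)*(j)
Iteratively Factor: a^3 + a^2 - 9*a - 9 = (a + 1)*(a^2 - 9) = (a + 1)*(a + 3)*(a - 3)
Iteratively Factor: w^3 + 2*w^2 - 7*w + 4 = (w + 4)*(w^2 - 2*w + 1) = (w - 1)*(w + 4)*(w - 1)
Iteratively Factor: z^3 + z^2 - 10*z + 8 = (z - 2)*(z^2 + 3*z - 4) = (z - 2)*(z + 4)*(z - 1)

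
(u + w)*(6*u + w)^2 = 36*u^3 + 48*u^2*w + 13*u*w^2 + w^3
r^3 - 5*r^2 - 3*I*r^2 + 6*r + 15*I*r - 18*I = (r - 3)*(r - 2)*(r - 3*I)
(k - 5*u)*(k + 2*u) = k^2 - 3*k*u - 10*u^2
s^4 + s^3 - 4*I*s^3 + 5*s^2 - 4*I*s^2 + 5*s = s*(s + 1)*(s - 5*I)*(s + I)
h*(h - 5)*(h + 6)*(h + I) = h^4 + h^3 + I*h^3 - 30*h^2 + I*h^2 - 30*I*h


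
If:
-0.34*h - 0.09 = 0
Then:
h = -0.26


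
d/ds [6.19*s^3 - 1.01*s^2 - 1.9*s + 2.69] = 18.57*s^2 - 2.02*s - 1.9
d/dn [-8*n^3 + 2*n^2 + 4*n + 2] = -24*n^2 + 4*n + 4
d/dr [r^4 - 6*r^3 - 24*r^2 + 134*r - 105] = 4*r^3 - 18*r^2 - 48*r + 134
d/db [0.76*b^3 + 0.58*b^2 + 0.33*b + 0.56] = 2.28*b^2 + 1.16*b + 0.33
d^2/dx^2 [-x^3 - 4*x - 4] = -6*x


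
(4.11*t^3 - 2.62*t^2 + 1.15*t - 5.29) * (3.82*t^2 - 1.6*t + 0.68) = 15.7002*t^5 - 16.5844*t^4 + 11.3798*t^3 - 23.8294*t^2 + 9.246*t - 3.5972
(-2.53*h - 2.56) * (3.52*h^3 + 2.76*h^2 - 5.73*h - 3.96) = -8.9056*h^4 - 15.994*h^3 + 7.4313*h^2 + 24.6876*h + 10.1376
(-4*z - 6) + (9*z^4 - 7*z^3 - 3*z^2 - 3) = 9*z^4 - 7*z^3 - 3*z^2 - 4*z - 9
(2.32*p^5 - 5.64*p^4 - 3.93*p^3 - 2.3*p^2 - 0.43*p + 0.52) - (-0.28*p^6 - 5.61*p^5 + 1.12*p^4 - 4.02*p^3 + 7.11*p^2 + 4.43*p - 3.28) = 0.28*p^6 + 7.93*p^5 - 6.76*p^4 + 0.0899999999999994*p^3 - 9.41*p^2 - 4.86*p + 3.8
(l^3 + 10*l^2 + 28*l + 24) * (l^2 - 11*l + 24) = l^5 - l^4 - 58*l^3 - 44*l^2 + 408*l + 576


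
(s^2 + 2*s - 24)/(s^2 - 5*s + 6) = (s^2 + 2*s - 24)/(s^2 - 5*s + 6)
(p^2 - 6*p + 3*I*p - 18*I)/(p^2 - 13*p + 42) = (p + 3*I)/(p - 7)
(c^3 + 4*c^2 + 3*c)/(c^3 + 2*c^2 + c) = (c + 3)/(c + 1)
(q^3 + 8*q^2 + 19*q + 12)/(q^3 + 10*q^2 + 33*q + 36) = (q + 1)/(q + 3)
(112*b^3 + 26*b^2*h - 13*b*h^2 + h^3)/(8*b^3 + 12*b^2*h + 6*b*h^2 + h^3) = (56*b^2 - 15*b*h + h^2)/(4*b^2 + 4*b*h + h^2)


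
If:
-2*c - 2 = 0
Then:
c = -1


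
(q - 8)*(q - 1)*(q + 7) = q^3 - 2*q^2 - 55*q + 56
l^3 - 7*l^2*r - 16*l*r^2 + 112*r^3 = (l - 7*r)*(l - 4*r)*(l + 4*r)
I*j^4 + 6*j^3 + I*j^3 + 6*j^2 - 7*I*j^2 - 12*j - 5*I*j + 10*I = (j + 2)*(j - 5*I)*(j - I)*(I*j - I)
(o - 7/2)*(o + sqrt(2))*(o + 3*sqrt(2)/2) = o^3 - 7*o^2/2 + 5*sqrt(2)*o^2/2 - 35*sqrt(2)*o/4 + 3*o - 21/2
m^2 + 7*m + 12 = (m + 3)*(m + 4)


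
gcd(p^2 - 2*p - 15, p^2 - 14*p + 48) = 1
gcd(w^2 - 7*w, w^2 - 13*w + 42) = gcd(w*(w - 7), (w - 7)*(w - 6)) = w - 7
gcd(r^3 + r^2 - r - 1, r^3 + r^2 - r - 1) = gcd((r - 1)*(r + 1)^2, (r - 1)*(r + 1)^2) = r^3 + r^2 - r - 1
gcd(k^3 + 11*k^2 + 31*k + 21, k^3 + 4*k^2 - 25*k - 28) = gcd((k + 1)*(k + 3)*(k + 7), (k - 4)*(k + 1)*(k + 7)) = k^2 + 8*k + 7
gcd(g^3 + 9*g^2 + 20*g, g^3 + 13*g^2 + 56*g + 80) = g^2 + 9*g + 20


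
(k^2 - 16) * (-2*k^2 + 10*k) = -2*k^4 + 10*k^3 + 32*k^2 - 160*k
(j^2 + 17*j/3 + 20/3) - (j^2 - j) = 20*j/3 + 20/3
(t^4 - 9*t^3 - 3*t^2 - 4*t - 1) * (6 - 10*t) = -10*t^5 + 96*t^4 - 24*t^3 + 22*t^2 - 14*t - 6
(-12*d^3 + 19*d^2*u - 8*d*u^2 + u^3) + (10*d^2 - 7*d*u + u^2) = -12*d^3 + 19*d^2*u + 10*d^2 - 8*d*u^2 - 7*d*u + u^3 + u^2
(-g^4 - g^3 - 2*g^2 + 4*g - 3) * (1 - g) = g^5 + g^3 - 6*g^2 + 7*g - 3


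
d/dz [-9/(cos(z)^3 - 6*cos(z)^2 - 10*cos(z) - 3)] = 9*(-3*cos(z)^2 + 12*cos(z) + 10)*sin(z)/((cos(z) + 1)^2*(sin(z)^2 + 7*cos(z) + 2)^2)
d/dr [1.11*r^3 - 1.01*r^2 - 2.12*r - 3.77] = 3.33*r^2 - 2.02*r - 2.12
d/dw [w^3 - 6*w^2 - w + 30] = 3*w^2 - 12*w - 1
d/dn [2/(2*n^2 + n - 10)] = 2*(-4*n - 1)/(2*n^2 + n - 10)^2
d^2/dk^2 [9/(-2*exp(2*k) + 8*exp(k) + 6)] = 18*(-(1 - exp(k))*(-exp(2*k) + 4*exp(k) + 3) + 2*(exp(k) - 2)^2*exp(k))*exp(k)/(-exp(2*k) + 4*exp(k) + 3)^3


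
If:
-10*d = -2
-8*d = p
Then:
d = 1/5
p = -8/5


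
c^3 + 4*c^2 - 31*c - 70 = (c - 5)*(c + 2)*(c + 7)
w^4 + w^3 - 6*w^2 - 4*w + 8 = (w - 2)*(w - 1)*(w + 2)^2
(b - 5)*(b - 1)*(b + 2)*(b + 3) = b^4 - b^3 - 19*b^2 - 11*b + 30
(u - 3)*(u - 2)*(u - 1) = u^3 - 6*u^2 + 11*u - 6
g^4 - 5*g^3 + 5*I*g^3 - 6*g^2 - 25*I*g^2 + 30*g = g*(g - 5)*(g + 2*I)*(g + 3*I)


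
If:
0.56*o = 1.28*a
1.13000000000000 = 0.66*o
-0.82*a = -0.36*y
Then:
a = 0.75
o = 1.71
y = 1.71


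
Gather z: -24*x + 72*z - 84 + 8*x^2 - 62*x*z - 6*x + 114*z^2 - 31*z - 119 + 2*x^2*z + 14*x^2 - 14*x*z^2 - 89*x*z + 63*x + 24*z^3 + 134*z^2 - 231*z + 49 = 22*x^2 + 33*x + 24*z^3 + z^2*(248 - 14*x) + z*(2*x^2 - 151*x - 190) - 154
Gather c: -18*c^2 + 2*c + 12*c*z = -18*c^2 + c*(12*z + 2)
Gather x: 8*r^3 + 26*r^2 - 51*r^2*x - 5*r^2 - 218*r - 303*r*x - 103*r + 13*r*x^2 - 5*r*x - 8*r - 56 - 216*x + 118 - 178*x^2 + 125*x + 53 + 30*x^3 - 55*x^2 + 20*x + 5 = 8*r^3 + 21*r^2 - 329*r + 30*x^3 + x^2*(13*r - 233) + x*(-51*r^2 - 308*r - 71) + 120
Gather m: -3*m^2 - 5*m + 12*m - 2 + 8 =-3*m^2 + 7*m + 6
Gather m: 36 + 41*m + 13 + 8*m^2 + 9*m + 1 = 8*m^2 + 50*m + 50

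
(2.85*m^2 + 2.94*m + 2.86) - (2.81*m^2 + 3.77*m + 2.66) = 0.04*m^2 - 0.83*m + 0.2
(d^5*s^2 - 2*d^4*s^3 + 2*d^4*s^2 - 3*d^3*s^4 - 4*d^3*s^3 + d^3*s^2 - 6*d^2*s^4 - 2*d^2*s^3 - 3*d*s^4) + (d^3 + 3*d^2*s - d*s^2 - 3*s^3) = d^5*s^2 - 2*d^4*s^3 + 2*d^4*s^2 - 3*d^3*s^4 - 4*d^3*s^3 + d^3*s^2 + d^3 - 6*d^2*s^4 - 2*d^2*s^3 + 3*d^2*s - 3*d*s^4 - d*s^2 - 3*s^3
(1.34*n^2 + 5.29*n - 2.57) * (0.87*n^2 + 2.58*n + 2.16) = 1.1658*n^4 + 8.0595*n^3 + 14.3067*n^2 + 4.7958*n - 5.5512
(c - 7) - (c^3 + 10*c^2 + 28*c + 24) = -c^3 - 10*c^2 - 27*c - 31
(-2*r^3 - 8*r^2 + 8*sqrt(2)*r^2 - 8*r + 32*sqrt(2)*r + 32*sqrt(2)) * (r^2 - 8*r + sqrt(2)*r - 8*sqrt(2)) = -2*r^5 + 8*r^4 + 6*sqrt(2)*r^4 - 24*sqrt(2)*r^3 + 72*r^3 - 168*sqrt(2)*r^2 - 448*r - 192*sqrt(2)*r - 512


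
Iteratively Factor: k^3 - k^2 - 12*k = (k + 3)*(k^2 - 4*k) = k*(k + 3)*(k - 4)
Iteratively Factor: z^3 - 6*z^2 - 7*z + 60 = (z - 4)*(z^2 - 2*z - 15) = (z - 4)*(z + 3)*(z - 5)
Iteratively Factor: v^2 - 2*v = (v - 2)*(v)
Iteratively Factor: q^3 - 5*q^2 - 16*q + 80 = (q + 4)*(q^2 - 9*q + 20) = (q - 4)*(q + 4)*(q - 5)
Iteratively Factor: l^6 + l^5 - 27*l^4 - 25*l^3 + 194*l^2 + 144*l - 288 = (l + 4)*(l^5 - 3*l^4 - 15*l^3 + 35*l^2 + 54*l - 72) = (l + 2)*(l + 4)*(l^4 - 5*l^3 - 5*l^2 + 45*l - 36) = (l - 1)*(l + 2)*(l + 4)*(l^3 - 4*l^2 - 9*l + 36) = (l - 3)*(l - 1)*(l + 2)*(l + 4)*(l^2 - l - 12) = (l - 3)*(l - 1)*(l + 2)*(l + 3)*(l + 4)*(l - 4)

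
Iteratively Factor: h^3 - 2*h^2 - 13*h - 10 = (h + 1)*(h^2 - 3*h - 10) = (h + 1)*(h + 2)*(h - 5)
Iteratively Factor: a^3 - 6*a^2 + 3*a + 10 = (a - 5)*(a^2 - a - 2) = (a - 5)*(a - 2)*(a + 1)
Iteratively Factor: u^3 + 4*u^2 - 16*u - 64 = (u + 4)*(u^2 - 16) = (u - 4)*(u + 4)*(u + 4)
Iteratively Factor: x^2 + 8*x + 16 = (x + 4)*(x + 4)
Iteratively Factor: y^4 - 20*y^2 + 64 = (y - 4)*(y^3 + 4*y^2 - 4*y - 16) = (y - 4)*(y - 2)*(y^2 + 6*y + 8) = (y - 4)*(y - 2)*(y + 2)*(y + 4)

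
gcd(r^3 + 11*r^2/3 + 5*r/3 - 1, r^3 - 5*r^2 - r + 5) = r + 1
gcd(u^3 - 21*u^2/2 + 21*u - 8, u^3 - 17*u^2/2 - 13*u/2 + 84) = u - 8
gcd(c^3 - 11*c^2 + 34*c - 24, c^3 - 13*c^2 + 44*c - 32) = c^2 - 5*c + 4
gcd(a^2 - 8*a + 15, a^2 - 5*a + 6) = a - 3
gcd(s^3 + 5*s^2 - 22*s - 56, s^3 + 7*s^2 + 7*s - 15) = 1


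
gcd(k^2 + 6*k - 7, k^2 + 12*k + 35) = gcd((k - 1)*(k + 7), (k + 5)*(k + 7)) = k + 7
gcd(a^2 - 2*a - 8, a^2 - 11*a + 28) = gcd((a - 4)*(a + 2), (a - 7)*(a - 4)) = a - 4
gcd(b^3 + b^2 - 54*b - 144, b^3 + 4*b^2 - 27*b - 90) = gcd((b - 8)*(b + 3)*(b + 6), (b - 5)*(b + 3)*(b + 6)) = b^2 + 9*b + 18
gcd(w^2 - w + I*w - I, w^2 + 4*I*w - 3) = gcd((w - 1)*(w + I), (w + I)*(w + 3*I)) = w + I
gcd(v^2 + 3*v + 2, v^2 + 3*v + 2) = v^2 + 3*v + 2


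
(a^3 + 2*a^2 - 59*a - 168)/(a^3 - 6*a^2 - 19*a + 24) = (a + 7)/(a - 1)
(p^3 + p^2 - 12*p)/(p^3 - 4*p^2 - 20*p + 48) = p*(p - 3)/(p^2 - 8*p + 12)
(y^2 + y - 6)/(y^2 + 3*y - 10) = (y + 3)/(y + 5)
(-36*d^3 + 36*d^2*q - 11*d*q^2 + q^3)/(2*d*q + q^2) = (-36*d^3 + 36*d^2*q - 11*d*q^2 + q^3)/(q*(2*d + q))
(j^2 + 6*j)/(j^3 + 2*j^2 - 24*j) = 1/(j - 4)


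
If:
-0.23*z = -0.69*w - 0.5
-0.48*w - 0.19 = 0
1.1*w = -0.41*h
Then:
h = 1.06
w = -0.40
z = 0.99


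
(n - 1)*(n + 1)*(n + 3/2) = n^3 + 3*n^2/2 - n - 3/2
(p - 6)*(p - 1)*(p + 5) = p^3 - 2*p^2 - 29*p + 30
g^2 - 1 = (g - 1)*(g + 1)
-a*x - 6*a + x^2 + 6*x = (-a + x)*(x + 6)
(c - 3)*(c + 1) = c^2 - 2*c - 3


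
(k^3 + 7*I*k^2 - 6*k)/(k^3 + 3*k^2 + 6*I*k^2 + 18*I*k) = (k + I)/(k + 3)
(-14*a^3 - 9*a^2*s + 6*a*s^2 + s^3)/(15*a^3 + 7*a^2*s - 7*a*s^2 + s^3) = (-14*a^2 + 5*a*s + s^2)/(15*a^2 - 8*a*s + s^2)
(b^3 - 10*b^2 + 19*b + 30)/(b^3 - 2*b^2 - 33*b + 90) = (b^2 - 5*b - 6)/(b^2 + 3*b - 18)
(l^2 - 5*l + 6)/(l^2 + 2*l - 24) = (l^2 - 5*l + 6)/(l^2 + 2*l - 24)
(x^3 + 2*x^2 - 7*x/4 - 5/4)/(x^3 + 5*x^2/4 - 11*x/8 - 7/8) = 2*(2*x + 5)/(4*x + 7)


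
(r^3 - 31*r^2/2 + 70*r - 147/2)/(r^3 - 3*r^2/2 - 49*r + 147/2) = (r - 7)/(r + 7)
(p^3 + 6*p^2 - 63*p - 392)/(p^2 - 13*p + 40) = (p^2 + 14*p + 49)/(p - 5)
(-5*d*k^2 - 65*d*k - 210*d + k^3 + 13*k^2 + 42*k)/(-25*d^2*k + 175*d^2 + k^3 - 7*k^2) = (k^2 + 13*k + 42)/(5*d*k - 35*d + k^2 - 7*k)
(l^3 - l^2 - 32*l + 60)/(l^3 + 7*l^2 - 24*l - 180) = (l - 2)/(l + 6)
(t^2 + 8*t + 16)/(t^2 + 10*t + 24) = (t + 4)/(t + 6)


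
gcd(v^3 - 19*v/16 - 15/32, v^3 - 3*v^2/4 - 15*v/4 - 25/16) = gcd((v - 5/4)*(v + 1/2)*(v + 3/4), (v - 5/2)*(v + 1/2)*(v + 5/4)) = v + 1/2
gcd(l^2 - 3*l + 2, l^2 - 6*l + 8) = l - 2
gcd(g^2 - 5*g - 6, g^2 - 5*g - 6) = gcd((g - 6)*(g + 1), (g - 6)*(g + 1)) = g^2 - 5*g - 6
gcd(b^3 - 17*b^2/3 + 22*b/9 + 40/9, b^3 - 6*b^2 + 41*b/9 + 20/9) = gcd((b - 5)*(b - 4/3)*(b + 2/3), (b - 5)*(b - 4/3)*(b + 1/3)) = b^2 - 19*b/3 + 20/3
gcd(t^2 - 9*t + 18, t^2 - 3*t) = t - 3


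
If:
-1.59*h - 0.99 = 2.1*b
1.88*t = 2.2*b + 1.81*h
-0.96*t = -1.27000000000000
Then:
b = -18.96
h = 24.43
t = 1.32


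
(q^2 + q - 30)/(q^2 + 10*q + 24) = (q - 5)/(q + 4)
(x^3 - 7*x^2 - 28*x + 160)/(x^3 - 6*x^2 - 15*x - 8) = (x^2 + x - 20)/(x^2 + 2*x + 1)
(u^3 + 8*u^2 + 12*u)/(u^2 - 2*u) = (u^2 + 8*u + 12)/(u - 2)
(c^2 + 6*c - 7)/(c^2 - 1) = (c + 7)/(c + 1)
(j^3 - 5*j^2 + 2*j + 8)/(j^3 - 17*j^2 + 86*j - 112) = (j^2 - 3*j - 4)/(j^2 - 15*j + 56)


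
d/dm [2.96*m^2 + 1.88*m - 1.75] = 5.92*m + 1.88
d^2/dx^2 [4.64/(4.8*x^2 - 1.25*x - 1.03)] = (213.8112*x^2 - 55.68*x - 4.64*(9.6*x - 1.25)*(19.2*x - 2.5) - 45.88032)/(-4.8*x^2 + 1.25*x + 1.03)^3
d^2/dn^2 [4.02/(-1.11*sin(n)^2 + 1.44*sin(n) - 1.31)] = (19.812168*sin(n)^4 - 19.276704*sin(n)^3 - 44.764308*sin(n)^2 + 46.136736*sin(n) - 4.98078)/(1.11*sin(n)^2 - 1.44*sin(n) + 1.31)^3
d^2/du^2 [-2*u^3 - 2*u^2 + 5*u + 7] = -12*u - 4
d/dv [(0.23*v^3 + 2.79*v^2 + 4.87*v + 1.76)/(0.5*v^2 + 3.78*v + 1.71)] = (0.115*v^4 + 1.7388*v^3 + 9.2911*v^2 + 7.7818*v + 1.6749)/(0.25*v^4 + 3.78*v^3 + 15.9984*v^2 + 12.9276*v + 2.9241)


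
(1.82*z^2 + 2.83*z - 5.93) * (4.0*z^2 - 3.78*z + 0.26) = 7.28*z^4 + 4.4404*z^3 - 33.9442*z^2 + 23.1512*z - 1.5418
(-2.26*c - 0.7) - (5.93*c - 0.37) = -8.19*c - 0.33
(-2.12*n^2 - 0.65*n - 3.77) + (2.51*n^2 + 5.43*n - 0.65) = 0.39*n^2 + 4.78*n - 4.42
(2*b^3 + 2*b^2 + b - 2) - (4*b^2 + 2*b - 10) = 2*b^3 - 2*b^2 - b + 8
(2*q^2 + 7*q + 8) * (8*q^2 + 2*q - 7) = 16*q^4 + 60*q^3 + 64*q^2 - 33*q - 56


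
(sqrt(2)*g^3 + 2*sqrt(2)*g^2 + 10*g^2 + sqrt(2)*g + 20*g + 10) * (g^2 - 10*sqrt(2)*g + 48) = sqrt(2)*g^5 - 10*g^4 + 2*sqrt(2)*g^4 - 51*sqrt(2)*g^3 - 20*g^3 - 104*sqrt(2)*g^2 + 470*g^2 - 52*sqrt(2)*g + 960*g + 480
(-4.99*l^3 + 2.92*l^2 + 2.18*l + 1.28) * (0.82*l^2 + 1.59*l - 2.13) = -4.0918*l^5 - 5.5397*l^4 + 17.0591*l^3 - 1.7038*l^2 - 2.6082*l - 2.7264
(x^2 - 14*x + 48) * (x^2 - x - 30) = x^4 - 15*x^3 + 32*x^2 + 372*x - 1440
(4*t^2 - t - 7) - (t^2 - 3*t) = 3*t^2 + 2*t - 7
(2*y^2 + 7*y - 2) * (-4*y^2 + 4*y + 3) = -8*y^4 - 20*y^3 + 42*y^2 + 13*y - 6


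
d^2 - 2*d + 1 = (d - 1)^2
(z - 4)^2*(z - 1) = z^3 - 9*z^2 + 24*z - 16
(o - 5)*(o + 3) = o^2 - 2*o - 15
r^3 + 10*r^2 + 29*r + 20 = (r + 1)*(r + 4)*(r + 5)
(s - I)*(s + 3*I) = s^2 + 2*I*s + 3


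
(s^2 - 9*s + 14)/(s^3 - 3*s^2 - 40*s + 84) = 1/(s + 6)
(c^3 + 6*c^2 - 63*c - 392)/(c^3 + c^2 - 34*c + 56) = (c^2 - c - 56)/(c^2 - 6*c + 8)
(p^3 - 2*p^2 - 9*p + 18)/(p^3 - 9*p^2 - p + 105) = (p^2 - 5*p + 6)/(p^2 - 12*p + 35)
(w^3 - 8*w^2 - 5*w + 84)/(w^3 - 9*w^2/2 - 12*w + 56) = 2*(w^2 - 4*w - 21)/(2*w^2 - w - 28)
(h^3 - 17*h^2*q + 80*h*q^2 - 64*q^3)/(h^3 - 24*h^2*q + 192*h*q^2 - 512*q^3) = (-h + q)/(-h + 8*q)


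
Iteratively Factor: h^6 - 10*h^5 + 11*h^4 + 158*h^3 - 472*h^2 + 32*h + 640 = (h - 5)*(h^5 - 5*h^4 - 14*h^3 + 88*h^2 - 32*h - 128) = (h - 5)*(h - 4)*(h^4 - h^3 - 18*h^2 + 16*h + 32) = (h - 5)*(h - 4)*(h - 2)*(h^3 + h^2 - 16*h - 16) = (h - 5)*(h - 4)^2*(h - 2)*(h^2 + 5*h + 4) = (h - 5)*(h - 4)^2*(h - 2)*(h + 1)*(h + 4)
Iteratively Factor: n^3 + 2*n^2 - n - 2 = (n - 1)*(n^2 + 3*n + 2) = (n - 1)*(n + 2)*(n + 1)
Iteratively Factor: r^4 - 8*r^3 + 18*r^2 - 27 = (r - 3)*(r^3 - 5*r^2 + 3*r + 9) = (r - 3)*(r + 1)*(r^2 - 6*r + 9) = (r - 3)^2*(r + 1)*(r - 3)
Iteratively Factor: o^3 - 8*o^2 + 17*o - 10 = (o - 5)*(o^2 - 3*o + 2) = (o - 5)*(o - 1)*(o - 2)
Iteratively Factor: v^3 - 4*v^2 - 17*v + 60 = (v + 4)*(v^2 - 8*v + 15) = (v - 3)*(v + 4)*(v - 5)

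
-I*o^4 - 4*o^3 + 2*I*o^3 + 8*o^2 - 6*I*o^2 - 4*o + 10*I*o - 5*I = (o - 1)^2*(o - 5*I)*(-I*o + 1)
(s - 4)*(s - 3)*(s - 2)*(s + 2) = s^4 - 7*s^3 + 8*s^2 + 28*s - 48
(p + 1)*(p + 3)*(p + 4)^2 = p^4 + 12*p^3 + 51*p^2 + 88*p + 48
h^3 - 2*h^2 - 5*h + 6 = (h - 3)*(h - 1)*(h + 2)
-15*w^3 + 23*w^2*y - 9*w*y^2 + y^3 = (-5*w + y)*(-3*w + y)*(-w + y)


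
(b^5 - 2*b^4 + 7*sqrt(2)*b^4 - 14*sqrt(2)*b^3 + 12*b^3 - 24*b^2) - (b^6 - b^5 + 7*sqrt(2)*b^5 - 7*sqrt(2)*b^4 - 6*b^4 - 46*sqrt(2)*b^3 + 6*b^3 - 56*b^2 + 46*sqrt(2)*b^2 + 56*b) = -b^6 - 7*sqrt(2)*b^5 + 2*b^5 + 4*b^4 + 14*sqrt(2)*b^4 + 6*b^3 + 32*sqrt(2)*b^3 - 46*sqrt(2)*b^2 + 32*b^2 - 56*b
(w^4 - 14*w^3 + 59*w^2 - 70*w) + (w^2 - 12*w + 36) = w^4 - 14*w^3 + 60*w^2 - 82*w + 36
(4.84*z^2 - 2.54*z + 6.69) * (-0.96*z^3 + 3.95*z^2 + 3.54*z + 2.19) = -4.6464*z^5 + 21.5564*z^4 + 0.6782*z^3 + 28.0335*z^2 + 18.12*z + 14.6511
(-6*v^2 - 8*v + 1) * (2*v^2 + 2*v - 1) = -12*v^4 - 28*v^3 - 8*v^2 + 10*v - 1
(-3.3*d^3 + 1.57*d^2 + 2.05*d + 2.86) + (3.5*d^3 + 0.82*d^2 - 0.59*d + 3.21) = 0.2*d^3 + 2.39*d^2 + 1.46*d + 6.07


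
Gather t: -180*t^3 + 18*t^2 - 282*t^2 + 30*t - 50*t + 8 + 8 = -180*t^3 - 264*t^2 - 20*t + 16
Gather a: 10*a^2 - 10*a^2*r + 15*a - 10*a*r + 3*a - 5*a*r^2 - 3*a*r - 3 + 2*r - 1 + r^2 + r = a^2*(10 - 10*r) + a*(-5*r^2 - 13*r + 18) + r^2 + 3*r - 4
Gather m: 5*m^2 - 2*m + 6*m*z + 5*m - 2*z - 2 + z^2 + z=5*m^2 + m*(6*z + 3) + z^2 - z - 2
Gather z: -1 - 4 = -5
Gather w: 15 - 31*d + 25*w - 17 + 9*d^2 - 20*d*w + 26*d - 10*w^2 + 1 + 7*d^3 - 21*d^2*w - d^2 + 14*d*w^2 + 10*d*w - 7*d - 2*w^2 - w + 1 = 7*d^3 + 8*d^2 - 12*d + w^2*(14*d - 12) + w*(-21*d^2 - 10*d + 24)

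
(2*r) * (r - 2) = 2*r^2 - 4*r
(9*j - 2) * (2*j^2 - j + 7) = 18*j^3 - 13*j^2 + 65*j - 14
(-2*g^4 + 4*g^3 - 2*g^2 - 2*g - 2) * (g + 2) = -2*g^5 + 6*g^3 - 6*g^2 - 6*g - 4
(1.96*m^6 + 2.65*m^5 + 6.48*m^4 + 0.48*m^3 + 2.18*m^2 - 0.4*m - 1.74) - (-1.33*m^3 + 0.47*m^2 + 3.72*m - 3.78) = 1.96*m^6 + 2.65*m^5 + 6.48*m^4 + 1.81*m^3 + 1.71*m^2 - 4.12*m + 2.04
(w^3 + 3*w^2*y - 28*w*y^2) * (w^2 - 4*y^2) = w^5 + 3*w^4*y - 32*w^3*y^2 - 12*w^2*y^3 + 112*w*y^4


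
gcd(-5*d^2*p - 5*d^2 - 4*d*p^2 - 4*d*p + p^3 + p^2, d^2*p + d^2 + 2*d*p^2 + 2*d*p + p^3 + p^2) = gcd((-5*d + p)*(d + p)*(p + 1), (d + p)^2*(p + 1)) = d*p + d + p^2 + p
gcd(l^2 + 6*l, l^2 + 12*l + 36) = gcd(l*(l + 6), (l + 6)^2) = l + 6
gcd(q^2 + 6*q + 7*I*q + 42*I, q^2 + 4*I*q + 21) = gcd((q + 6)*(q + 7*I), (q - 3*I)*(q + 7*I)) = q + 7*I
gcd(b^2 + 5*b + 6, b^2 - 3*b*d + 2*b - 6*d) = b + 2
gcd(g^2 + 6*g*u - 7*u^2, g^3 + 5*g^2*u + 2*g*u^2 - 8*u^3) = -g + u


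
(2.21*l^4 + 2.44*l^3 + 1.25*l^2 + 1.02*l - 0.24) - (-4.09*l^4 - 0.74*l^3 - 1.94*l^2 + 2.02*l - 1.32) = 6.3*l^4 + 3.18*l^3 + 3.19*l^2 - 1.0*l + 1.08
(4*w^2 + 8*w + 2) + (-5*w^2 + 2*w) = -w^2 + 10*w + 2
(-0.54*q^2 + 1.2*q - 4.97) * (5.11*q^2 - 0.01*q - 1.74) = -2.7594*q^4 + 6.1374*q^3 - 24.4691*q^2 - 2.0383*q + 8.6478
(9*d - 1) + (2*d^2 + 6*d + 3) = 2*d^2 + 15*d + 2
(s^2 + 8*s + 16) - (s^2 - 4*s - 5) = 12*s + 21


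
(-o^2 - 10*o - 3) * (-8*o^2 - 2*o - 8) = 8*o^4 + 82*o^3 + 52*o^2 + 86*o + 24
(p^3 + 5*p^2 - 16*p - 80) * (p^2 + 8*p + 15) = p^5 + 13*p^4 + 39*p^3 - 133*p^2 - 880*p - 1200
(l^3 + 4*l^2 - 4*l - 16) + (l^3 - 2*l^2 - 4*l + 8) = 2*l^3 + 2*l^2 - 8*l - 8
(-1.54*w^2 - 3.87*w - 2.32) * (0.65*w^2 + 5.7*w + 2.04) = -1.001*w^4 - 11.2935*w^3 - 26.7086*w^2 - 21.1188*w - 4.7328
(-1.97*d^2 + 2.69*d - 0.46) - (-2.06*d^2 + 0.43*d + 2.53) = 0.0900000000000001*d^2 + 2.26*d - 2.99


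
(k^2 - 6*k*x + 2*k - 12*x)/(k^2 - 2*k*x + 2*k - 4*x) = (-k + 6*x)/(-k + 2*x)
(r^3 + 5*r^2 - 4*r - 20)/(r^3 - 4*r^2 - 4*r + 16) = (r + 5)/(r - 4)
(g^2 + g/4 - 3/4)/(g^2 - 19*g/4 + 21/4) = (4*g^2 + g - 3)/(4*g^2 - 19*g + 21)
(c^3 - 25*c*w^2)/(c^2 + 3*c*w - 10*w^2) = c*(-c + 5*w)/(-c + 2*w)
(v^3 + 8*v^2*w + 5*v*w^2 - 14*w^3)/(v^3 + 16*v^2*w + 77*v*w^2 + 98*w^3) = (v - w)/(v + 7*w)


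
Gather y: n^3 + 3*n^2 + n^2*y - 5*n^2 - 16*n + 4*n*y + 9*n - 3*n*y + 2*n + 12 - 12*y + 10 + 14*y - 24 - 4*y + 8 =n^3 - 2*n^2 - 5*n + y*(n^2 + n - 2) + 6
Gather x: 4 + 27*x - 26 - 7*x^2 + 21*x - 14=-7*x^2 + 48*x - 36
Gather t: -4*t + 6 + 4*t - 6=0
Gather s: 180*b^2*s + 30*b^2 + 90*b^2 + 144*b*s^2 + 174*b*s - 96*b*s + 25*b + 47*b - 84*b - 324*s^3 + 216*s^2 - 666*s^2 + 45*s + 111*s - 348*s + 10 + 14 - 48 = 120*b^2 - 12*b - 324*s^3 + s^2*(144*b - 450) + s*(180*b^2 + 78*b - 192) - 24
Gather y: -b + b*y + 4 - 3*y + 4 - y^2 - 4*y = -b - y^2 + y*(b - 7) + 8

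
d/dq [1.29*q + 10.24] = 1.29000000000000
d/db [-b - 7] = -1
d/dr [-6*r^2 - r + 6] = -12*r - 1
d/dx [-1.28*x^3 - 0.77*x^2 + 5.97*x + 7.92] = -3.84*x^2 - 1.54*x + 5.97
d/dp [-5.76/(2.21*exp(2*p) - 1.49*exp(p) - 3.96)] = (25.4592*exp(p) - 8.5824)*exp(p)/(-2.21*exp(2*p) + 1.49*exp(p) + 3.96)^2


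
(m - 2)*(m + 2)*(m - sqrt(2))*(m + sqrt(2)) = m^4 - 6*m^2 + 8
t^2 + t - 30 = (t - 5)*(t + 6)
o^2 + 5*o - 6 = (o - 1)*(o + 6)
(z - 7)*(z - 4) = z^2 - 11*z + 28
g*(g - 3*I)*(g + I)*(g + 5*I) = g^4 + 3*I*g^3 + 13*g^2 + 15*I*g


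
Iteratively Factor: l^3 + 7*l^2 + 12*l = (l)*(l^2 + 7*l + 12) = l*(l + 4)*(l + 3)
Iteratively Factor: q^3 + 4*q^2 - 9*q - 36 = (q + 3)*(q^2 + q - 12) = (q - 3)*(q + 3)*(q + 4)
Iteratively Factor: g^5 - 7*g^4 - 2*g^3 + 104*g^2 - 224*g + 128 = (g - 4)*(g^4 - 3*g^3 - 14*g^2 + 48*g - 32) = (g - 4)*(g - 2)*(g^3 - g^2 - 16*g + 16) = (g - 4)*(g - 2)*(g - 1)*(g^2 - 16) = (g - 4)^2*(g - 2)*(g - 1)*(g + 4)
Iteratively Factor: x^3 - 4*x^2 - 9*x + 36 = (x - 4)*(x^2 - 9) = (x - 4)*(x + 3)*(x - 3)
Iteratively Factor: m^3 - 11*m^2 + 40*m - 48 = (m - 3)*(m^2 - 8*m + 16) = (m - 4)*(m - 3)*(m - 4)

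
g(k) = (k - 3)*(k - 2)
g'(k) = 2*k - 5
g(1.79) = 0.25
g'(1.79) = -1.42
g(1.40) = 0.96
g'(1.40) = -2.20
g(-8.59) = 122.74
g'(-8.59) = -22.18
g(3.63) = 1.03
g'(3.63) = 2.26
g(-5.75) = 67.81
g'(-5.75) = -16.50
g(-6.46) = 80.03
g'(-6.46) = -17.92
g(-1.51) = 15.83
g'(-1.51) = -8.02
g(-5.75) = 67.81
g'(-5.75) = -16.50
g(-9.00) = 132.00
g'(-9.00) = -23.00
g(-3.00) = 30.00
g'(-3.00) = -11.00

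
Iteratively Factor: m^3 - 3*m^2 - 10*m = (m + 2)*(m^2 - 5*m) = m*(m + 2)*(m - 5)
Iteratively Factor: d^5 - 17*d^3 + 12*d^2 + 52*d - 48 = (d + 4)*(d^4 - 4*d^3 - d^2 + 16*d - 12) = (d - 3)*(d + 4)*(d^3 - d^2 - 4*d + 4) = (d - 3)*(d - 2)*(d + 4)*(d^2 + d - 2) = (d - 3)*(d - 2)*(d - 1)*(d + 4)*(d + 2)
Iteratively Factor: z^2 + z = (z)*(z + 1)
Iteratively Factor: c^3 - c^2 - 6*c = (c)*(c^2 - c - 6) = c*(c - 3)*(c + 2)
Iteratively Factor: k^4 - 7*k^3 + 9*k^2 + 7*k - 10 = (k - 1)*(k^3 - 6*k^2 + 3*k + 10) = (k - 2)*(k - 1)*(k^2 - 4*k - 5) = (k - 5)*(k - 2)*(k - 1)*(k + 1)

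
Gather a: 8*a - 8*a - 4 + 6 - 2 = 0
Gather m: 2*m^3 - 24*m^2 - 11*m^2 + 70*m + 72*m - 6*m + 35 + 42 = 2*m^3 - 35*m^2 + 136*m + 77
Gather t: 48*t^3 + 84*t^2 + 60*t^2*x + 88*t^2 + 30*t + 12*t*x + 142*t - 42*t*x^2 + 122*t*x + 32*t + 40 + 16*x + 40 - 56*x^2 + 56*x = 48*t^3 + t^2*(60*x + 172) + t*(-42*x^2 + 134*x + 204) - 56*x^2 + 72*x + 80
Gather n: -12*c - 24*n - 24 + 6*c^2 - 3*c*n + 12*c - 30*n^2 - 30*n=6*c^2 - 30*n^2 + n*(-3*c - 54) - 24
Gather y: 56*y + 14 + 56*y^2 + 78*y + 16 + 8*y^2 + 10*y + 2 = 64*y^2 + 144*y + 32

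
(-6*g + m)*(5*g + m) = -30*g^2 - g*m + m^2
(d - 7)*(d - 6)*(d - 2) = d^3 - 15*d^2 + 68*d - 84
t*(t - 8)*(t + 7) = t^3 - t^2 - 56*t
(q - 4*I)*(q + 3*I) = q^2 - I*q + 12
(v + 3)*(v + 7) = v^2 + 10*v + 21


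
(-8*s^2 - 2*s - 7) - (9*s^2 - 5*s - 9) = -17*s^2 + 3*s + 2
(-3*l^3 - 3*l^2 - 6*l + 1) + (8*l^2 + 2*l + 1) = -3*l^3 + 5*l^2 - 4*l + 2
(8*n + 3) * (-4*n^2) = -32*n^3 - 12*n^2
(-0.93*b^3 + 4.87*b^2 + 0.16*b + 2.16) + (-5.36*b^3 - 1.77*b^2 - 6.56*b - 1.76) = -6.29*b^3 + 3.1*b^2 - 6.4*b + 0.4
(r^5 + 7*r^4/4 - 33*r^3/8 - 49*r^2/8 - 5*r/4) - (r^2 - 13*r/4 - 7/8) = r^5 + 7*r^4/4 - 33*r^3/8 - 57*r^2/8 + 2*r + 7/8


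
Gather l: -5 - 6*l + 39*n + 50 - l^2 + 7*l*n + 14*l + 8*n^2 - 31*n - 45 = -l^2 + l*(7*n + 8) + 8*n^2 + 8*n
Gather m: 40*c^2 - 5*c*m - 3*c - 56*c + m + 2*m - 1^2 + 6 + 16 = 40*c^2 - 59*c + m*(3 - 5*c) + 21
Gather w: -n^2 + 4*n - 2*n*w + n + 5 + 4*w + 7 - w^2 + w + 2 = -n^2 + 5*n - w^2 + w*(5 - 2*n) + 14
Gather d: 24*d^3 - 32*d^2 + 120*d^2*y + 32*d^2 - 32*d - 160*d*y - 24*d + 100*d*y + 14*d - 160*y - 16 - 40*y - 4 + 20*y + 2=24*d^3 + 120*d^2*y + d*(-60*y - 42) - 180*y - 18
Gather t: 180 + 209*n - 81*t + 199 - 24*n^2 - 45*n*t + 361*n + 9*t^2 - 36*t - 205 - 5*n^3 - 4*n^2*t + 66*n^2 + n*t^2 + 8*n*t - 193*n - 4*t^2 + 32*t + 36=-5*n^3 + 42*n^2 + 377*n + t^2*(n + 5) + t*(-4*n^2 - 37*n - 85) + 210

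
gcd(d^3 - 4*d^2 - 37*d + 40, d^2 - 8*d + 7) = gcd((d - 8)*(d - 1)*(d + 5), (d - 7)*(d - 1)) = d - 1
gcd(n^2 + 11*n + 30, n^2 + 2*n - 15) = n + 5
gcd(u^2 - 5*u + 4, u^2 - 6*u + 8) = u - 4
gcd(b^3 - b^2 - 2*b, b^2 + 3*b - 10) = b - 2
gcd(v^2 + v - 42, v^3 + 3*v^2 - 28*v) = v + 7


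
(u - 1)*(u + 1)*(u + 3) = u^3 + 3*u^2 - u - 3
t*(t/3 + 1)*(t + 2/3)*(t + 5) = t^4/3 + 26*t^3/9 + 61*t^2/9 + 10*t/3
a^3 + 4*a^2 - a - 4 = (a - 1)*(a + 1)*(a + 4)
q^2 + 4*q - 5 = (q - 1)*(q + 5)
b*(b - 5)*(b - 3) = b^3 - 8*b^2 + 15*b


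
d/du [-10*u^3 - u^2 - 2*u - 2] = -30*u^2 - 2*u - 2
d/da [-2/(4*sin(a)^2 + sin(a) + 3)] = 2*(8*sin(a) + 1)*cos(a)/(4*sin(a)^2 + sin(a) + 3)^2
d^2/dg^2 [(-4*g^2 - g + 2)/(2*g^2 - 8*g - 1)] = 68*(-2*g^3 - 3*g + 4)/(8*g^6 - 96*g^5 + 372*g^4 - 416*g^3 - 186*g^2 - 24*g - 1)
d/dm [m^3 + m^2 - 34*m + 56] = 3*m^2 + 2*m - 34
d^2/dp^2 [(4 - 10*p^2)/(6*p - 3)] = 4/(8*p^3 - 12*p^2 + 6*p - 1)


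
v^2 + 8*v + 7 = (v + 1)*(v + 7)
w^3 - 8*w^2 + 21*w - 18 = (w - 3)^2*(w - 2)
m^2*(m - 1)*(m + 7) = m^4 + 6*m^3 - 7*m^2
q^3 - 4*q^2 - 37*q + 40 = (q - 8)*(q - 1)*(q + 5)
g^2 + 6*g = g*(g + 6)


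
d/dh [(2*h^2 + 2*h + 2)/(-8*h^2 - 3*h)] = 2*(5*h^2 + 16*h + 3)/(h^2*(64*h^2 + 48*h + 9))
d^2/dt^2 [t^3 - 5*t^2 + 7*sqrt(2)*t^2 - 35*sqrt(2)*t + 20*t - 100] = 6*t - 10 + 14*sqrt(2)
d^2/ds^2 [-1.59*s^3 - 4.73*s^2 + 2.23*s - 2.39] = -9.54*s - 9.46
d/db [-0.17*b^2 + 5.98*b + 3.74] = 5.98 - 0.34*b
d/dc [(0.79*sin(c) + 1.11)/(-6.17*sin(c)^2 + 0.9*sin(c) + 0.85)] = (4.8743*sin(c)^2 + 13.6974*sin(c) - 0.3275)*cos(c)/(38.0689*sin(c)^4 - 11.106*sin(c)^3 - 9.679*sin(c)^2 + 1.53*sin(c) + 0.7225)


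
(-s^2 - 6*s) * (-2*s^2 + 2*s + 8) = 2*s^4 + 10*s^3 - 20*s^2 - 48*s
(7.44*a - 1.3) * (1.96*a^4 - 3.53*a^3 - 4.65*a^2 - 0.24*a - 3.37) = 14.5824*a^5 - 28.8112*a^4 - 30.007*a^3 + 4.2594*a^2 - 24.7608*a + 4.381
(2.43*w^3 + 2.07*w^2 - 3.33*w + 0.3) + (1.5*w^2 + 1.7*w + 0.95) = 2.43*w^3 + 3.57*w^2 - 1.63*w + 1.25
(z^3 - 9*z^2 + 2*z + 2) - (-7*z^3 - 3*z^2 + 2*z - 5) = 8*z^3 - 6*z^2 + 7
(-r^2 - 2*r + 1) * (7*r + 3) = -7*r^3 - 17*r^2 + r + 3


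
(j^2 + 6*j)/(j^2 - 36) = j/(j - 6)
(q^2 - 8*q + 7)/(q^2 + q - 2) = (q - 7)/(q + 2)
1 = 1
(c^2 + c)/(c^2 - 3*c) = (c + 1)/(c - 3)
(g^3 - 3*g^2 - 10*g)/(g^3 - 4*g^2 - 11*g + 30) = g*(g + 2)/(g^2 + g - 6)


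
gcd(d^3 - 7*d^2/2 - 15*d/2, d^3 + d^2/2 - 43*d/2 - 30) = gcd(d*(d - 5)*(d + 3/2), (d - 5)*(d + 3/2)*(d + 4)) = d^2 - 7*d/2 - 15/2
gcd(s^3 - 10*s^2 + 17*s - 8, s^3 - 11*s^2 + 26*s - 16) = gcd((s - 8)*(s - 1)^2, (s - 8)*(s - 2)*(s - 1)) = s^2 - 9*s + 8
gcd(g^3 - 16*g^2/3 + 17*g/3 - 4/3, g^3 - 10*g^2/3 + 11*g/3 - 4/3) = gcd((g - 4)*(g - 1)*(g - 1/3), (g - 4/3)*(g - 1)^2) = g - 1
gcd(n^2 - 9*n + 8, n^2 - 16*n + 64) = n - 8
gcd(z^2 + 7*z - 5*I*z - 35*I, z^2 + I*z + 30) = z - 5*I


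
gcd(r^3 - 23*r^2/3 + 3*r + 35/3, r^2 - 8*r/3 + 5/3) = r - 5/3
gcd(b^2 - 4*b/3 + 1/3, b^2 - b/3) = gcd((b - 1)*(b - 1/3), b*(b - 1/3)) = b - 1/3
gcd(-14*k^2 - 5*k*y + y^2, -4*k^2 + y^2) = 2*k + y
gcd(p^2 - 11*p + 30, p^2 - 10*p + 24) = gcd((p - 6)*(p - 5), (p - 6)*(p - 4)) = p - 6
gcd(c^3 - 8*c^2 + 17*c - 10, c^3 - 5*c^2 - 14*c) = 1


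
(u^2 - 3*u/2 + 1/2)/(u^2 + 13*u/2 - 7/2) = (u - 1)/(u + 7)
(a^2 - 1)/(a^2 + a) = (a - 1)/a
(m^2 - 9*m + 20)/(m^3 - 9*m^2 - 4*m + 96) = (m - 5)/(m^2 - 5*m - 24)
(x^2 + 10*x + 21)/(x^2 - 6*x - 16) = (x^2 + 10*x + 21)/(x^2 - 6*x - 16)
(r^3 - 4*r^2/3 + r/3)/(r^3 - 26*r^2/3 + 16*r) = (3*r^2 - 4*r + 1)/(3*r^2 - 26*r + 48)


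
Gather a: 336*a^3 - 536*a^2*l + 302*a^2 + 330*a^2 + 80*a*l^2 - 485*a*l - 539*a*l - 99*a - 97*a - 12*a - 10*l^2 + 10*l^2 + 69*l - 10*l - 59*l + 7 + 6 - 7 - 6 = 336*a^3 + a^2*(632 - 536*l) + a*(80*l^2 - 1024*l - 208)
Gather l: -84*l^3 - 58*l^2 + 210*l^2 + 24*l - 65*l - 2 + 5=-84*l^3 + 152*l^2 - 41*l + 3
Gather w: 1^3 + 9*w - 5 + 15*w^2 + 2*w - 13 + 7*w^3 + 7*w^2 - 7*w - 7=7*w^3 + 22*w^2 + 4*w - 24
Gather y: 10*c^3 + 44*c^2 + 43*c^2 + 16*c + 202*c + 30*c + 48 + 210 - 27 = 10*c^3 + 87*c^2 + 248*c + 231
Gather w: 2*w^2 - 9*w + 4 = 2*w^2 - 9*w + 4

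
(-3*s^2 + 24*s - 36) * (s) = -3*s^3 + 24*s^2 - 36*s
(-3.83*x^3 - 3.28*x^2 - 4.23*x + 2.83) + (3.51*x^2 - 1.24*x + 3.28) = -3.83*x^3 + 0.23*x^2 - 5.47*x + 6.11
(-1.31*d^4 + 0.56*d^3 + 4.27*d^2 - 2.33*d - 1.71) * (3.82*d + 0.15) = -5.0042*d^5 + 1.9427*d^4 + 16.3954*d^3 - 8.2601*d^2 - 6.8817*d - 0.2565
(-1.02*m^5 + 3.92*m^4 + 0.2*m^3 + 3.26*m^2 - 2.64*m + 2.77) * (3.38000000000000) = -3.4476*m^5 + 13.2496*m^4 + 0.676*m^3 + 11.0188*m^2 - 8.9232*m + 9.3626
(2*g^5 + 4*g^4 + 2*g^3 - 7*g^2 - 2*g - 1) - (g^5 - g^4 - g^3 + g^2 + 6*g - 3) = g^5 + 5*g^4 + 3*g^3 - 8*g^2 - 8*g + 2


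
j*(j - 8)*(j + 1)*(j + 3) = j^4 - 4*j^3 - 29*j^2 - 24*j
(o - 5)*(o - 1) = o^2 - 6*o + 5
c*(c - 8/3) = c^2 - 8*c/3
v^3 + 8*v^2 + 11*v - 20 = (v - 1)*(v + 4)*(v + 5)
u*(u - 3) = u^2 - 3*u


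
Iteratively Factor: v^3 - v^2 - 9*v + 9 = (v - 3)*(v^2 + 2*v - 3) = (v - 3)*(v + 3)*(v - 1)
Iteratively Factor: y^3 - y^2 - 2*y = (y)*(y^2 - y - 2) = y*(y + 1)*(y - 2)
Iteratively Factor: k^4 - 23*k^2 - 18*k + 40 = (k + 4)*(k^3 - 4*k^2 - 7*k + 10) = (k + 2)*(k + 4)*(k^2 - 6*k + 5) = (k - 1)*(k + 2)*(k + 4)*(k - 5)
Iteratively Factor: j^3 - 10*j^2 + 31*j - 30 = (j - 2)*(j^2 - 8*j + 15) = (j - 3)*(j - 2)*(j - 5)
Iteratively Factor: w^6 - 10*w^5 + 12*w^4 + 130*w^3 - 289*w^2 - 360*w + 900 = (w - 5)*(w^5 - 5*w^4 - 13*w^3 + 65*w^2 + 36*w - 180) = (w - 5)*(w + 2)*(w^4 - 7*w^3 + w^2 + 63*w - 90) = (w - 5)*(w - 2)*(w + 2)*(w^3 - 5*w^2 - 9*w + 45) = (w - 5)*(w - 3)*(w - 2)*(w + 2)*(w^2 - 2*w - 15) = (w - 5)^2*(w - 3)*(w - 2)*(w + 2)*(w + 3)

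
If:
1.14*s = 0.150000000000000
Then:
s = 0.13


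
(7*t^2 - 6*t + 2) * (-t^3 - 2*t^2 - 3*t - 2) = -7*t^5 - 8*t^4 - 11*t^3 + 6*t - 4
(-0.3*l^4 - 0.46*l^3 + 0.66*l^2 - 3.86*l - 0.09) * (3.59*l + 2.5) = -1.077*l^5 - 2.4014*l^4 + 1.2194*l^3 - 12.2074*l^2 - 9.9731*l - 0.225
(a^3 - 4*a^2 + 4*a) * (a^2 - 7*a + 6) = a^5 - 11*a^4 + 38*a^3 - 52*a^2 + 24*a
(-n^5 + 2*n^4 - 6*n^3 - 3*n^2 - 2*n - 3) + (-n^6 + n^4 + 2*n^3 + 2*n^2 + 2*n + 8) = -n^6 - n^5 + 3*n^4 - 4*n^3 - n^2 + 5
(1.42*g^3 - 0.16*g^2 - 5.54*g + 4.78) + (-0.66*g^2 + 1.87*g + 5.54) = 1.42*g^3 - 0.82*g^2 - 3.67*g + 10.32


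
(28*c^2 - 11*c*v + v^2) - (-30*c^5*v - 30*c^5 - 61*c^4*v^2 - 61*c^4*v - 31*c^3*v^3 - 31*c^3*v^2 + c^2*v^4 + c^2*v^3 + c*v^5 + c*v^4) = 30*c^5*v + 30*c^5 + 61*c^4*v^2 + 61*c^4*v + 31*c^3*v^3 + 31*c^3*v^2 - c^2*v^4 - c^2*v^3 + 28*c^2 - c*v^5 - c*v^4 - 11*c*v + v^2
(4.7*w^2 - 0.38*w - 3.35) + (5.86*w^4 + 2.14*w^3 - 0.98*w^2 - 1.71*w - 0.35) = 5.86*w^4 + 2.14*w^3 + 3.72*w^2 - 2.09*w - 3.7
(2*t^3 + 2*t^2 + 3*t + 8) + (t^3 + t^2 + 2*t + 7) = 3*t^3 + 3*t^2 + 5*t + 15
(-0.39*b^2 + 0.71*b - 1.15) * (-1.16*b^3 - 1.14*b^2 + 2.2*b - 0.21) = 0.4524*b^5 - 0.379*b^4 - 0.3334*b^3 + 2.9549*b^2 - 2.6791*b + 0.2415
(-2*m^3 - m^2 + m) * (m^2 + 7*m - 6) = -2*m^5 - 15*m^4 + 6*m^3 + 13*m^2 - 6*m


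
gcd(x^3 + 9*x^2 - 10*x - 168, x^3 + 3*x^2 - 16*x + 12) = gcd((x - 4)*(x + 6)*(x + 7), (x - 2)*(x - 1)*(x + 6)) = x + 6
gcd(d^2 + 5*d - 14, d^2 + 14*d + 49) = d + 7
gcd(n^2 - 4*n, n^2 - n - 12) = n - 4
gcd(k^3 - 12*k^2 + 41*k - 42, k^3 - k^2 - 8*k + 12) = k - 2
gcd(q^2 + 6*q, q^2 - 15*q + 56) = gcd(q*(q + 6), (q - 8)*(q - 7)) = 1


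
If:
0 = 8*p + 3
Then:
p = -3/8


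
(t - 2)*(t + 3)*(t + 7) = t^3 + 8*t^2 + t - 42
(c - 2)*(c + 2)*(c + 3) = c^3 + 3*c^2 - 4*c - 12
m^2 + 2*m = m*(m + 2)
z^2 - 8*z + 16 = (z - 4)^2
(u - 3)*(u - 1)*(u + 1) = u^3 - 3*u^2 - u + 3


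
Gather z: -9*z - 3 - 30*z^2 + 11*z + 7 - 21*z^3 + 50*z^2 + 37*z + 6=-21*z^3 + 20*z^2 + 39*z + 10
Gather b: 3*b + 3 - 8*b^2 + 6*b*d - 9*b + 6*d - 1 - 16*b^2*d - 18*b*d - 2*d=b^2*(-16*d - 8) + b*(-12*d - 6) + 4*d + 2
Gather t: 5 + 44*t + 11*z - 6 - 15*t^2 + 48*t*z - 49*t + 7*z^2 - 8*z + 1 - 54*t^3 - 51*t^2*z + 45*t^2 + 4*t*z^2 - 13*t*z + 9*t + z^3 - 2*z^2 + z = -54*t^3 + t^2*(30 - 51*z) + t*(4*z^2 + 35*z + 4) + z^3 + 5*z^2 + 4*z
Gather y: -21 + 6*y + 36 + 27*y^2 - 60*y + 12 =27*y^2 - 54*y + 27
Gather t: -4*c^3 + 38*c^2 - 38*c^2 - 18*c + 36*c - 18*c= -4*c^3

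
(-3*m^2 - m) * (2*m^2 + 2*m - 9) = -6*m^4 - 8*m^3 + 25*m^2 + 9*m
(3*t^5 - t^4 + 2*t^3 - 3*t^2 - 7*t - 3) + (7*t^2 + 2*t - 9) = 3*t^5 - t^4 + 2*t^3 + 4*t^2 - 5*t - 12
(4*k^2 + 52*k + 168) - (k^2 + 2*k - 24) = 3*k^2 + 50*k + 192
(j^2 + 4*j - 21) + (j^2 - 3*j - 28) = 2*j^2 + j - 49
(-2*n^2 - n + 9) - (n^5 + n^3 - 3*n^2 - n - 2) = -n^5 - n^3 + n^2 + 11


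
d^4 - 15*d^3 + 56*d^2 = d^2*(d - 8)*(d - 7)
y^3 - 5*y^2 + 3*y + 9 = (y - 3)^2*(y + 1)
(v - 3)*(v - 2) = v^2 - 5*v + 6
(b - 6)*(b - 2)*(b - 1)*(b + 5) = b^4 - 4*b^3 - 25*b^2 + 88*b - 60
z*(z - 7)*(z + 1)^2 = z^4 - 5*z^3 - 13*z^2 - 7*z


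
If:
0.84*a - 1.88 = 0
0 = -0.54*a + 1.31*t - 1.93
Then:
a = 2.24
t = 2.40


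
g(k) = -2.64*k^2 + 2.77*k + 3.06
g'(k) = 2.77 - 5.28*k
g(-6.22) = -116.31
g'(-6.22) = 35.61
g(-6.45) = -124.64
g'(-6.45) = 36.83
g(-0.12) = 2.69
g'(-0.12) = 3.40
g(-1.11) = -3.27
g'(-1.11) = 8.63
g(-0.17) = 2.51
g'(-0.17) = 3.67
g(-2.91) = -27.36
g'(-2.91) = 18.13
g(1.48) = 1.38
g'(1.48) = -5.04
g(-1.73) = -9.63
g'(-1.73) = 11.90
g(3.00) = -12.39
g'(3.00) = -13.07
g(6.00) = -75.36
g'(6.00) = -28.91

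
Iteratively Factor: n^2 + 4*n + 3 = (n + 3)*(n + 1)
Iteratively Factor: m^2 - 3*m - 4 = (m - 4)*(m + 1)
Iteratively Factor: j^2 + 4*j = (j)*(j + 4)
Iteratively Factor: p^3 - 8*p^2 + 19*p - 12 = (p - 3)*(p^2 - 5*p + 4) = (p - 4)*(p - 3)*(p - 1)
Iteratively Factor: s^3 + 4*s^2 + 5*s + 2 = (s + 2)*(s^2 + 2*s + 1) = (s + 1)*(s + 2)*(s + 1)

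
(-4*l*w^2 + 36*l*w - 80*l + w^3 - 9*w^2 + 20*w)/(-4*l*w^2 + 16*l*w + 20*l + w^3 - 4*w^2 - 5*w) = (w - 4)/(w + 1)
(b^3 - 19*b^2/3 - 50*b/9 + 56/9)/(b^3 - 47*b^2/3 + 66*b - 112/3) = (b + 4/3)/(b - 8)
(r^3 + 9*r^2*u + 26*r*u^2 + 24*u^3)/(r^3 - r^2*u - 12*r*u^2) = (r^2 + 6*r*u + 8*u^2)/(r*(r - 4*u))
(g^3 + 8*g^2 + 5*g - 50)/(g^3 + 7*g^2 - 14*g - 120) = (g^2 + 3*g - 10)/(g^2 + 2*g - 24)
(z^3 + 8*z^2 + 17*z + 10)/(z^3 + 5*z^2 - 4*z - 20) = (z + 1)/(z - 2)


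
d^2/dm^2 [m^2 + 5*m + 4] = 2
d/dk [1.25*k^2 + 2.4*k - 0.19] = 2.5*k + 2.4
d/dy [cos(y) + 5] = -sin(y)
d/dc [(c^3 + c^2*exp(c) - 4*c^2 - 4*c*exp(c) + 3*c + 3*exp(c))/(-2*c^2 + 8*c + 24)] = (-c^4*exp(c) - c^4 + 8*c^3*exp(c) + 8*c^3 - 7*c^2*exp(c) + 23*c^2 - 6*c*exp(c) - 96*c - 24*exp(c) + 36)/(2*(c^4 - 8*c^3 - 8*c^2 + 96*c + 144))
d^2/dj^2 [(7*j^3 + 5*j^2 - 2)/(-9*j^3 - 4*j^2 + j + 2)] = 2*(-153*j^6 - 189*j^5 + 81*j^4 - 137*j^3 - 120*j^2 - 2)/(729*j^9 + 972*j^8 + 189*j^7 - 638*j^6 - 453*j^5 + 24*j^4 + 155*j^3 + 42*j^2 - 12*j - 8)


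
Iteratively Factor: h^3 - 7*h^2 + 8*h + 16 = (h - 4)*(h^2 - 3*h - 4) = (h - 4)^2*(h + 1)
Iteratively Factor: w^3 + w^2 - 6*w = (w)*(w^2 + w - 6) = w*(w + 3)*(w - 2)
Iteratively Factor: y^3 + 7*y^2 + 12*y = (y)*(y^2 + 7*y + 12) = y*(y + 3)*(y + 4)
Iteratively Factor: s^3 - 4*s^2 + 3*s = (s - 3)*(s^2 - s) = (s - 3)*(s - 1)*(s)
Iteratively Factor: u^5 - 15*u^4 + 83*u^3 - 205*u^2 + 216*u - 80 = (u - 1)*(u^4 - 14*u^3 + 69*u^2 - 136*u + 80) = (u - 5)*(u - 1)*(u^3 - 9*u^2 + 24*u - 16) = (u - 5)*(u - 1)^2*(u^2 - 8*u + 16) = (u - 5)*(u - 4)*(u - 1)^2*(u - 4)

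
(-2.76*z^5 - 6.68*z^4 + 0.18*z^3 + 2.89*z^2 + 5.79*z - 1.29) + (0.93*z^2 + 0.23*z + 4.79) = -2.76*z^5 - 6.68*z^4 + 0.18*z^3 + 3.82*z^2 + 6.02*z + 3.5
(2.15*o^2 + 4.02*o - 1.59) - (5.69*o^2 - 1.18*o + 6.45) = -3.54*o^2 + 5.2*o - 8.04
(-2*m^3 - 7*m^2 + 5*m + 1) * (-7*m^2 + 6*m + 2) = 14*m^5 + 37*m^4 - 81*m^3 + 9*m^2 + 16*m + 2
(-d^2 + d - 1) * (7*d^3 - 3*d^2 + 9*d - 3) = -7*d^5 + 10*d^4 - 19*d^3 + 15*d^2 - 12*d + 3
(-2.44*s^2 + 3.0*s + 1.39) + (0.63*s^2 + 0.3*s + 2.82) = -1.81*s^2 + 3.3*s + 4.21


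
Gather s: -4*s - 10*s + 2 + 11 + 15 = 28 - 14*s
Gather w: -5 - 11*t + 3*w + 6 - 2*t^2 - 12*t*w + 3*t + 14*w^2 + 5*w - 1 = -2*t^2 - 8*t + 14*w^2 + w*(8 - 12*t)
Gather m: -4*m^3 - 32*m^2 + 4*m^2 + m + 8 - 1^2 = -4*m^3 - 28*m^2 + m + 7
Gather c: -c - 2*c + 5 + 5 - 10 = -3*c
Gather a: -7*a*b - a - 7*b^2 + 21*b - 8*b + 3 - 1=a*(-7*b - 1) - 7*b^2 + 13*b + 2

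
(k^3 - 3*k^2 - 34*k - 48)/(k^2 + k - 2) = (k^2 - 5*k - 24)/(k - 1)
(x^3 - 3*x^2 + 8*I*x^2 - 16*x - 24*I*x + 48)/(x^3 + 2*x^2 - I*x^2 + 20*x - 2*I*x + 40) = (x^2 + x*(-3 + 4*I) - 12*I)/(x^2 + x*(2 - 5*I) - 10*I)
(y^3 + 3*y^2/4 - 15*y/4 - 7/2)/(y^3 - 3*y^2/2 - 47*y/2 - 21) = (4*y^2 - y - 14)/(2*(2*y^2 - 5*y - 42))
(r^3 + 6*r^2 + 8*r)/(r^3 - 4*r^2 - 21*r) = (r^2 + 6*r + 8)/(r^2 - 4*r - 21)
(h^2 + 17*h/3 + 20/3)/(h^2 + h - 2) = (h^2 + 17*h/3 + 20/3)/(h^2 + h - 2)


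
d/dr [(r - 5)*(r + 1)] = 2*r - 4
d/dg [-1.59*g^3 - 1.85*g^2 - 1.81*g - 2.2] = -4.77*g^2 - 3.7*g - 1.81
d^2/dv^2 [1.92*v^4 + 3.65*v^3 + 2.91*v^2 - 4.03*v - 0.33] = 23.04*v^2 + 21.9*v + 5.82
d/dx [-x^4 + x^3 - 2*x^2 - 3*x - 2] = -4*x^3 + 3*x^2 - 4*x - 3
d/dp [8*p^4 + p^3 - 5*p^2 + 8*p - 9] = 32*p^3 + 3*p^2 - 10*p + 8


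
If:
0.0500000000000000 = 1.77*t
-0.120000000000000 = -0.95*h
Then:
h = 0.13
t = 0.03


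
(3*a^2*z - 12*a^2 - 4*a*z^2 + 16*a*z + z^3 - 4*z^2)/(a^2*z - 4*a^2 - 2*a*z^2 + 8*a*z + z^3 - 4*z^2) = (-3*a + z)/(-a + z)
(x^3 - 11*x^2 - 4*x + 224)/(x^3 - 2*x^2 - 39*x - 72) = (x^2 - 3*x - 28)/(x^2 + 6*x + 9)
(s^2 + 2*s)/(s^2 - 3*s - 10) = s/(s - 5)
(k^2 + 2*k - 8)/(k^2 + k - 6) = (k + 4)/(k + 3)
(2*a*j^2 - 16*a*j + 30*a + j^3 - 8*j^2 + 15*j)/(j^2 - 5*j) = 2*a - 6*a/j + j - 3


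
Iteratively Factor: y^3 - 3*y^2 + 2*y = (y - 1)*(y^2 - 2*y) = (y - 2)*(y - 1)*(y)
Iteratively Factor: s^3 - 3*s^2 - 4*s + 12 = (s + 2)*(s^2 - 5*s + 6) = (s - 3)*(s + 2)*(s - 2)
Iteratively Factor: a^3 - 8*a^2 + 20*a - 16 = (a - 4)*(a^2 - 4*a + 4) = (a - 4)*(a - 2)*(a - 2)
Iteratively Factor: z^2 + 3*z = (z + 3)*(z)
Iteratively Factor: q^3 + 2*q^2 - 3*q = (q + 3)*(q^2 - q) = (q - 1)*(q + 3)*(q)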